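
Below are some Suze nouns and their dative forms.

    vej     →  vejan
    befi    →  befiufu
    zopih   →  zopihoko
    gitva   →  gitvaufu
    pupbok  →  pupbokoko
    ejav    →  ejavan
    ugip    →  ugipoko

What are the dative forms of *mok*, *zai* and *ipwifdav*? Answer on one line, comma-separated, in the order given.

mokoko, zaiufu, ipwifdavan

The suffix is conditioned by the final sound: -oko when the stem ends in a voiceless consonant (*zopih*, *pupbok*, *ugip*); -an when the stem ends in a voiced consonant (*vej*, *ejav*); -ufu when the stem ends in a vowel (*befi*, *gitva*).
*mok*: final sound = /k/, a voiceless consonant → -oko → *mokoko*.
*zai*: final sound = /i/, a vowel → -ufu → *zaiufu*.
Since the final sound of *ipwifdav* is /v/ (a voiced consonant), it takes -an, giving *ipwifdavan*.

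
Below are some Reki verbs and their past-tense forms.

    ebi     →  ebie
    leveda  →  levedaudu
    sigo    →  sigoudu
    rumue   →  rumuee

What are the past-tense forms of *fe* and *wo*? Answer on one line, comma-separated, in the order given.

fee, woudu

The suffix is conditioned by the last vowel: -e when the last vowel of the stem is a front vowel (*ebi*, *rumue*); -udu when the last vowel of the stem is a back vowel (*leveda*, *sigo*).
Since the last vowel of *fe* is /e/ (a front vowel), it takes -e, giving *fee*.
*wo* — last vowel /o/ (a back vowel) → -udu → *woudu*.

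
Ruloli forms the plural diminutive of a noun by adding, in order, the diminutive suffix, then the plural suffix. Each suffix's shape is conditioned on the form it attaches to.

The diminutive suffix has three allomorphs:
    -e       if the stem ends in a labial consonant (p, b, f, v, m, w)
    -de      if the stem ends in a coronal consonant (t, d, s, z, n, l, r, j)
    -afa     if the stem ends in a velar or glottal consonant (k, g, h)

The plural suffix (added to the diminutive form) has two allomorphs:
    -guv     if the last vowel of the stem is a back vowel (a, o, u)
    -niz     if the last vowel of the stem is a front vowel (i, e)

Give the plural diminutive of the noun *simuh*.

simuhafaguv

*simuh*: final consonant = /h/, velar/glottal → -afa → *simuhafa*.
The diminutive form *simuhafa* — last vowel /a/ (a back vowel) → -guv → *simuhafaguv*.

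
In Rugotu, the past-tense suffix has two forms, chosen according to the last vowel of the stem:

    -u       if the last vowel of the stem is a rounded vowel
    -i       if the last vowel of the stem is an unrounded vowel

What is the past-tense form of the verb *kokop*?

kokopu

The last vowel of *kokop* is /o/, which is a rounded vowel, so the suffix is -u, giving *kokopu*.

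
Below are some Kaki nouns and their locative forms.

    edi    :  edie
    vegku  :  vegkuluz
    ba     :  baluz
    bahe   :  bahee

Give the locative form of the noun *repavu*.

Looking at the last vowel of each stem: -e when the last vowel of the stem is a front vowel (*edi*, *bahe*); -luz when the last vowel of the stem is a back vowel (*vegku*, *ba*).
*repavu* — last vowel /u/ (a back vowel) → -luz → *repavuluz*.

repavuluz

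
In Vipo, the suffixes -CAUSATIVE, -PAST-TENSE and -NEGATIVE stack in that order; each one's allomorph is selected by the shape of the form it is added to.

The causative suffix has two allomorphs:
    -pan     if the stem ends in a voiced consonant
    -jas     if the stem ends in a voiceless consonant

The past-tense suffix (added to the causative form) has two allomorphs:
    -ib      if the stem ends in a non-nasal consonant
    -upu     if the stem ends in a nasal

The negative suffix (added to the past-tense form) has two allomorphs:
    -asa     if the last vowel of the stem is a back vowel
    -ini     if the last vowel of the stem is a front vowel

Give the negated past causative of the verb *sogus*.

sogusjasibini

*sogus*: final consonant = /s/, voiceless → -jas → *sogusjas*.
The final consonant of the causative form *sogusjas* is /s/, which is non-nasal, so the past-tense suffix is -ib, giving *sogusjasib*.
The past-tense form *sogusjasib* — last vowel /i/ (a front vowel) → -ini → *sogusjasibini*.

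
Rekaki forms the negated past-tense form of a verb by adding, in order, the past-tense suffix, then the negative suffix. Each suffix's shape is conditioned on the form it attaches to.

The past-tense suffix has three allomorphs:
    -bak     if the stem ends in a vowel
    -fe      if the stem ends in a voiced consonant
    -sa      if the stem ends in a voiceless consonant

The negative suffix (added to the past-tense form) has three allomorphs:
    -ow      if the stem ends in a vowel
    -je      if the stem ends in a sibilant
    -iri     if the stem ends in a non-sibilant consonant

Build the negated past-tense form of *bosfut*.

bosfutsaow

The final sound of *bosfut* is /t/, which is a voiceless consonant, so the past-tense suffix is -sa, giving *bosfutsa*.
The past-tense form *bosfutsa*: final sound = /a/, a vowel → -ow → *bosfutsaow*.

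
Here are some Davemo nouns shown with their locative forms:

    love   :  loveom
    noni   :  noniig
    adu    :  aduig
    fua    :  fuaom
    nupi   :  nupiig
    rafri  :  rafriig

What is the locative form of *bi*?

biig

The pattern is height harmony: -ig when the last vowel of the stem is a high vowel (*noni*, *adu*, *nupi*, *rafri*); -om when the last vowel of the stem is a non-high vowel (*love*, *fua*).
*bi*: last vowel = /i/, a high vowel → -ig → *biig*.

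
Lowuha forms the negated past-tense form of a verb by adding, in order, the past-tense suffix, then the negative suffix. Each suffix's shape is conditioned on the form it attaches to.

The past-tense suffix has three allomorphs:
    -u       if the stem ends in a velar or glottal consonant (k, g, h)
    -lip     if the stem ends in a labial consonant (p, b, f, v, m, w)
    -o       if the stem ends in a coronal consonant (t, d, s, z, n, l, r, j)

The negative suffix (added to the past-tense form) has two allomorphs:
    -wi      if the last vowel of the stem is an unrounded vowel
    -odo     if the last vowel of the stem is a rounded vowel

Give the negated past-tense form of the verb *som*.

*som* — final consonant /m/ (labial) → -lip → *somlip*.
Since the last vowel of the past-tense form *somlip* is /i/ (an unrounded vowel), it takes -wi, giving *somlipwi*.

somlipwi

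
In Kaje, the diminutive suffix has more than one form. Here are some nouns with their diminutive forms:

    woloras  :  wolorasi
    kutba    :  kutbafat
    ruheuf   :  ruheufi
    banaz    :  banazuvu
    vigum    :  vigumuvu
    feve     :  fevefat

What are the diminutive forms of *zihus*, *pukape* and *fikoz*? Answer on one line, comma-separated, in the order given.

The pattern is voicing of the final sound: -i when the stem ends in a voiceless consonant (*woloras*, *ruheuf*); -uvu when the stem ends in a voiced consonant (*banaz*, *vigum*); -fat when the stem ends in a vowel (*kutba*, *feve*).
The final sound of *zihus* is /s/, which is a voiceless consonant, so the suffix is -i, giving *zihusi*.
*pukape* — final sound /e/ (a vowel) → -fat → *pukapefat*.
Since the final sound of *fikoz* is /z/ (a voiced consonant), it takes -uvu, giving *fikozuvu*.

zihusi, pukapefat, fikozuvu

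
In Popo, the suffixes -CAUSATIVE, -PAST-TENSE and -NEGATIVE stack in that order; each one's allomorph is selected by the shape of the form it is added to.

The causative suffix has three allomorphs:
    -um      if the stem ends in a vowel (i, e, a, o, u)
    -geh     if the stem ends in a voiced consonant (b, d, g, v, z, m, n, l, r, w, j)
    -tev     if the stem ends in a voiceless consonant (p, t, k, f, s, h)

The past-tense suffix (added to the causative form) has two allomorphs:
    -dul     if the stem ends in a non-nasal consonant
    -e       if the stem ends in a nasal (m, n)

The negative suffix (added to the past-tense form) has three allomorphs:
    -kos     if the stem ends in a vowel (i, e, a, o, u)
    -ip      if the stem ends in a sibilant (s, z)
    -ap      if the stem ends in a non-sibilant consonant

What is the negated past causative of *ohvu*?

ohvuumekos

*ohvu* — final sound /u/ (a vowel) → -um → *ohvuum*.
The causative form *ohvuum*: final consonant = /m/, a nasal → -e → *ohvuume*.
The past-tense form *ohvuume* — final sound /e/ (a vowel) → -kos → *ohvuumekos*.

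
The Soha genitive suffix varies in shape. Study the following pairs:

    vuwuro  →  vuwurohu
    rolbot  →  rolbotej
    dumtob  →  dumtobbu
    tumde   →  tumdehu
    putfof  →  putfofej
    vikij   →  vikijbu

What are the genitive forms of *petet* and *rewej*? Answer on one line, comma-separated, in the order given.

The pattern is voicing of the final sound: -ej when the stem ends in a voiceless consonant (*rolbot*, *putfof*); -bu when the stem ends in a voiced consonant (*dumtob*, *vikij*); -hu when the stem ends in a vowel (*vuwuro*, *tumde*).
*petet* — final sound /t/ (a voiceless consonant) → -ej → *petetej*.
*rewej*: final sound = /j/, a voiced consonant → -bu → *rewejbu*.

petetej, rewejbu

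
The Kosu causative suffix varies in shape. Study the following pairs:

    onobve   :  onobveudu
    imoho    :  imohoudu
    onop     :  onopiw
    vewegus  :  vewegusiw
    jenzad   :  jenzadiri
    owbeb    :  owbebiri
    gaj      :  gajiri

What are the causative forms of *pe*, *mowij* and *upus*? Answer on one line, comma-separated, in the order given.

The alternation tracks the final sound of the stem — -iw when the stem ends in a voiceless consonant (*onop*, *vewegus*); -iri when the stem ends in a voiced consonant (*jenzad*, *owbeb*, *gaj*); -udu when the stem ends in a vowel (*onobve*, *imoho*).
*pe* — final sound /e/ (a vowel) → -udu → *peudu*.
*mowij* — final sound /j/ (a voiced consonant) → -iri → *mowijiri*.
The final sound of *upus* is /s/, which is a voiceless consonant, so the suffix is -iw, giving *upusiw*.

peudu, mowijiri, upusiw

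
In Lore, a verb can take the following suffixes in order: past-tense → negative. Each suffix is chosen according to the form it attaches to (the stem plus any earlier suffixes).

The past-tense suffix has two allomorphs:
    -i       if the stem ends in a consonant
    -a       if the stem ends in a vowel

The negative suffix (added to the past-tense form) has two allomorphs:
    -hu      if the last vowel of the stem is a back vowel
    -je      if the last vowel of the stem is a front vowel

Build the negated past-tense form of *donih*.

Since the final sound of *donih* is /h/ (a consonant), it takes -i, giving *donihi*.
The past-tense form *donihi* — last vowel /i/ (a front vowel) → -je → *donihije*.

donihije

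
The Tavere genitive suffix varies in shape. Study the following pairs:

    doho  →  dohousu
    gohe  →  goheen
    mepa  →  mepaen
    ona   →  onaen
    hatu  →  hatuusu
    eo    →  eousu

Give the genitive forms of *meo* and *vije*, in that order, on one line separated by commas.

meousu, vijeen

The pattern is rounding harmony: -usu when the last vowel of the stem is a rounded vowel (*doho*, *hatu*, *eo*); -en when the last vowel of the stem is an unrounded vowel (*gohe*, *mepa*, *ona*).
*meo*: last vowel = /o/, a rounded vowel → -usu → *meousu*.
Since the last vowel of *vije* is /e/ (an unrounded vowel), it takes -en, giving *vijeen*.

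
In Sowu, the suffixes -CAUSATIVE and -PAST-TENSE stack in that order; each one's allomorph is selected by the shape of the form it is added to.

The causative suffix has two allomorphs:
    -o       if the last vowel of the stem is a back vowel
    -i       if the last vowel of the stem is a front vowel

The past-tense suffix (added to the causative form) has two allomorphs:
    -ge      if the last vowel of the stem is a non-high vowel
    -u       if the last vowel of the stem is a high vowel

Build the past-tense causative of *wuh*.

wuhoge

*wuh*: last vowel = /u/, a back vowel → -o → *wuho*.
Since the last vowel of the causative form *wuho* is /o/ (a non-high vowel), it takes -ge, giving *wuhoge*.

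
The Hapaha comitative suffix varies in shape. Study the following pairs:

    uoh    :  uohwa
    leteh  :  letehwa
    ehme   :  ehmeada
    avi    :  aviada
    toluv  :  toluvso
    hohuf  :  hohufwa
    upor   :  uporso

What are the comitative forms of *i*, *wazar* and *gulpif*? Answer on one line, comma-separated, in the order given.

The pattern is voicing of the final sound: -wa when the stem ends in a voiceless consonant (*uoh*, *leteh*, *hohuf*); -so when the stem ends in a voiced consonant (*toluv*, *upor*); -ada when the stem ends in a vowel (*ehme*, *avi*).
*i* — final sound /i/ (a vowel) → -ada → *iada*.
*wazar*: final sound = /r/, a voiced consonant → -so → *wazarso*.
*gulpif* — final sound /f/ (a voiceless consonant) → -wa → *gulpifwa*.

iada, wazarso, gulpifwa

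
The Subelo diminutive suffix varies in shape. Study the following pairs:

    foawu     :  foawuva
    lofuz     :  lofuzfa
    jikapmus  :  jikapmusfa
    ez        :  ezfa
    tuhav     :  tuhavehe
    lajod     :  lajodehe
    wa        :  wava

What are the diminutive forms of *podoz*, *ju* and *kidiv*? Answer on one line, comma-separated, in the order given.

podozfa, juva, kidivehe

The pattern is sibilance of the final sound: -fa when the stem ends in a sibilant (*lofuz*, *jikapmus*, *ez*); -ehe when the stem ends in a non-sibilant consonant (*tuhav*, *lajod*); -va when the stem ends in a vowel (*foawu*, *wa*).
*podoz* — final sound /z/ (a sibilant) → -fa → *podozfa*.
The final sound of *ju* is /u/, which is a vowel, so the suffix is -va, giving *juva*.
Since the final sound of *kidiv* is /v/ (a non-sibilant consonant), it takes -ehe, giving *kidivehe*.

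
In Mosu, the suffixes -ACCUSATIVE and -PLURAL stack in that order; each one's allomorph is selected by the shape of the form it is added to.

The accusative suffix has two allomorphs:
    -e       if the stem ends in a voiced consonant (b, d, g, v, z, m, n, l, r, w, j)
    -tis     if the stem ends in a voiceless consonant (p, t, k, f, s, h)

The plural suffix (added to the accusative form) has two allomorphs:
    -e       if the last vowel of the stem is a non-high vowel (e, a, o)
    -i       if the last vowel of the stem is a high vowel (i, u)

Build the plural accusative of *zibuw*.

*zibuw* — final consonant /w/ (voiced) → -e → *zibuwe*.
Since the last vowel of the accusative form *zibuwe* is /e/ (a non-high vowel), it takes -e, giving *zibuwee*.

zibuwee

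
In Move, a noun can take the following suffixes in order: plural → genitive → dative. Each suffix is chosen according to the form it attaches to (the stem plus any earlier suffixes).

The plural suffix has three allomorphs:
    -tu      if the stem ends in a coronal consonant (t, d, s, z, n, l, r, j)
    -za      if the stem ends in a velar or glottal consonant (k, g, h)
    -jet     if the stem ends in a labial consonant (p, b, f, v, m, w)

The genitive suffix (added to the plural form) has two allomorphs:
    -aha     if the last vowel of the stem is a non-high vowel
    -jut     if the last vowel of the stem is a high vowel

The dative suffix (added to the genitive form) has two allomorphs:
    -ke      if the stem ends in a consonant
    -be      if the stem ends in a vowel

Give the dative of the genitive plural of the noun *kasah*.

kasahzaahabe

*kasah*: final consonant = /h/, velar/glottal → -za → *kasahza*.
The last vowel of the plural form *kasahza* is /a/, which is a non-high vowel, so the genitive suffix is -aha, giving *kasahzaaha*.
The genitive form *kasahzaaha* — final sound /a/ (a vowel) → -be → *kasahzaahabe*.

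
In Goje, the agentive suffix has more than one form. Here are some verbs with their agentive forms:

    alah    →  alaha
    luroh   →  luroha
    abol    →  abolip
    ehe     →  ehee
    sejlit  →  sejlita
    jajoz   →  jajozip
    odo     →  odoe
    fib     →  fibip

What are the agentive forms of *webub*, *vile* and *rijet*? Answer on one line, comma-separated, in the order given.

webubip, vilee, rijeta

The suffix is conditioned by the final sound: -a when the stem ends in a voiceless consonant (*alah*, *luroh*, *sejlit*); -ip when the stem ends in a voiced consonant (*abol*, *jajoz*, *fib*); -e when the stem ends in a vowel (*ehe*, *odo*).
Since the final sound of *webub* is /b/ (a voiced consonant), it takes -ip, giving *webubip*.
Since the final sound of *vile* is /e/ (a vowel), it takes -e, giving *vilee*.
The final sound of *rijet* is /t/, which is a voiceless consonant, so the suffix is -a, giving *rijeta*.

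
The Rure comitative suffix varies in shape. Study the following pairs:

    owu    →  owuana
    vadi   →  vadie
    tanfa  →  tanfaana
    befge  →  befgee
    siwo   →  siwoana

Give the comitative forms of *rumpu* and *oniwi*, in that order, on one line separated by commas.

Looking at the last vowel of each stem: -e when the last vowel of the stem is a front vowel (*vadi*, *befge*); -ana when the last vowel of the stem is a back vowel (*owu*, *tanfa*, *siwo*).
*rumpu* — last vowel /u/ (a back vowel) → -ana → *rumpuana*.
Since the last vowel of *oniwi* is /i/ (a front vowel), it takes -e, giving *oniwie*.

rumpuana, oniwie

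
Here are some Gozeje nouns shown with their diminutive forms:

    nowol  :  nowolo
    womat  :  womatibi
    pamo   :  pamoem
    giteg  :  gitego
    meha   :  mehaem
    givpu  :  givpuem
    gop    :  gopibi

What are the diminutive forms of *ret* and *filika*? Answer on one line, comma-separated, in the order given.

The pattern is voicing of the final sound: -ibi when the stem ends in a voiceless consonant (*womat*, *gop*); -o when the stem ends in a voiced consonant (*nowol*, *giteg*); -em when the stem ends in a vowel (*pamo*, *meha*, *givpu*).
*ret* — final sound /t/ (a voiceless consonant) → -ibi → *retibi*.
*filika*: final sound = /a/, a vowel → -em → *filikaem*.

retibi, filikaem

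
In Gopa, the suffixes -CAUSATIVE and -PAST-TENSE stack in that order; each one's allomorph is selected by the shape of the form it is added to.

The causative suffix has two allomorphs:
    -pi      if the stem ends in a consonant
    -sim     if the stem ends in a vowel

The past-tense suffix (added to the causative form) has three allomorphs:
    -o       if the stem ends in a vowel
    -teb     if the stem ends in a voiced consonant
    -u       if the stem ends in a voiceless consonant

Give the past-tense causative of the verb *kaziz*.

The final sound of *kaziz* is /z/, which is a consonant, so the causative suffix is -pi, giving *kazizpi*.
Since the final sound of the causative form *kazizpi* is /i/ (a vowel), it takes -o, giving *kazizpio*.

kazizpio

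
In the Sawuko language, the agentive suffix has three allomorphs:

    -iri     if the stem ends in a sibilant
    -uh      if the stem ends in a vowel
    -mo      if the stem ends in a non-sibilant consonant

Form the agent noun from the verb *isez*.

iseziri

*isez* — final sound /z/ (a sibilant) → -iri → *iseziri*.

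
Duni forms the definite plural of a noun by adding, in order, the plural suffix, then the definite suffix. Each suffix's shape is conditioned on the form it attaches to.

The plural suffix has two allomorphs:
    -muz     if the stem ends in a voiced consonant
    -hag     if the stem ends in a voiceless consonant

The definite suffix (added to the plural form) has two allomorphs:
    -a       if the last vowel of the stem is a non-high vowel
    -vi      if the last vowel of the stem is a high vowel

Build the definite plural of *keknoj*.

keknojmuzvi

*keknoj* — final consonant /j/ (voiced) → -muz → *keknojmuz*.
The plural form *keknojmuz* — last vowel /u/ (a high vowel) → -vi → *keknojmuzvi*.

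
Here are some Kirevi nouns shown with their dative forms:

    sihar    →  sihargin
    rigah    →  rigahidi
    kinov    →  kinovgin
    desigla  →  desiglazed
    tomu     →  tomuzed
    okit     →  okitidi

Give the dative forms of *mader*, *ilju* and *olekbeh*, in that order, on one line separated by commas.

madergin, iljuzed, olekbehidi

The alternation tracks the final sound of the stem — -idi when the stem ends in a voiceless consonant (*rigah*, *okit*); -gin when the stem ends in a voiced consonant (*sihar*, *kinov*); -zed when the stem ends in a vowel (*desigla*, *tomu*).
*mader* — final sound /r/ (a voiced consonant) → -gin → *madergin*.
*ilju*: final sound = /u/, a vowel → -zed → *iljuzed*.
*olekbeh*: final sound = /h/, a voiceless consonant → -idi → *olekbehidi*.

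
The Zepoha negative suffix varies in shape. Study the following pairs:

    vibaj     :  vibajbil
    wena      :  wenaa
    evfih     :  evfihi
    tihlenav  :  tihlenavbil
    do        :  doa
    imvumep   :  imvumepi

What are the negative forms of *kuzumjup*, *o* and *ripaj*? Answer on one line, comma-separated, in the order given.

The alternation tracks the final sound of the stem — -i when the stem ends in a voiceless consonant (*evfih*, *imvumep*); -bil when the stem ends in a voiced consonant (*vibaj*, *tihlenav*); -a when the stem ends in a vowel (*wena*, *do*).
*kuzumjup* — final sound /p/ (a voiceless consonant) → -i → *kuzumjupi*.
The final sound of *o* is /o/, which is a vowel, so the suffix is -a, giving *oa*.
*ripaj*: final sound = /j/, a voiced consonant → -bil → *ripajbil*.

kuzumjupi, oa, ripajbil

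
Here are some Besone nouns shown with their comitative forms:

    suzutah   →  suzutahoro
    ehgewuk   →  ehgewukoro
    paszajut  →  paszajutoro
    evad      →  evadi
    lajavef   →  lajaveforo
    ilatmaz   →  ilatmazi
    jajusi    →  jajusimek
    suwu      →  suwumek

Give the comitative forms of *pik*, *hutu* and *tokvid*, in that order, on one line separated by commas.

Looking at the final sound of each stem: -oro when the stem ends in a voiceless consonant (*suzutah*, *ehgewuk*, *paszajut*, *lajavef*); -i when the stem ends in a voiced consonant (*evad*, *ilatmaz*); -mek when the stem ends in a vowel (*jajusi*, *suwu*).
*pik*: final sound = /k/, a voiceless consonant → -oro → *pikoro*.
The final sound of *hutu* is /u/, which is a vowel, so the suffix is -mek, giving *hutumek*.
The final sound of *tokvid* is /d/, which is a voiced consonant, so the suffix is -i, giving *tokvidi*.

pikoro, hutumek, tokvidi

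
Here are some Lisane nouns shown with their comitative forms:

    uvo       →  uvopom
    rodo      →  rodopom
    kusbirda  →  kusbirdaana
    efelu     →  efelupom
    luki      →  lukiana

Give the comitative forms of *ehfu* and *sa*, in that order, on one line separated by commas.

The suffix is conditioned by the last vowel: -pom when the last vowel of the stem is a rounded vowel (*uvo*, *rodo*, *efelu*); -ana when the last vowel of the stem is an unrounded vowel (*kusbirda*, *luki*).
*ehfu*: last vowel = /u/, a rounded vowel → -pom → *ehfupom*.
*sa*: last vowel = /a/, an unrounded vowel → -ana → *saana*.

ehfupom, saana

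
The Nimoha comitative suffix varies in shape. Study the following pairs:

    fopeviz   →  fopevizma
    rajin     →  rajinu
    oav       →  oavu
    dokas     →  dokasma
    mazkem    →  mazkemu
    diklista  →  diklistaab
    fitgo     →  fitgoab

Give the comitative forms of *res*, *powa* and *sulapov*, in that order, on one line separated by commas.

The pattern is sibilance of the final sound: -ma when the stem ends in a sibilant (*fopeviz*, *dokas*); -u when the stem ends in a non-sibilant consonant (*rajin*, *oav*, *mazkem*); -ab when the stem ends in a vowel (*diklista*, *fitgo*).
*res* — final sound /s/ (a sibilant) → -ma → *resma*.
Since the final sound of *powa* is /a/ (a vowel), it takes -ab, giving *powaab*.
*sulapov*: final sound = /v/, a non-sibilant consonant → -u → *sulapovu*.

resma, powaab, sulapovu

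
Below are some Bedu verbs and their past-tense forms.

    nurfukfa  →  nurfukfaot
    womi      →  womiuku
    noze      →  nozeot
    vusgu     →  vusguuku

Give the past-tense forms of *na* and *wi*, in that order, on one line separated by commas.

naot, wiuku

The pattern is height harmony: -uku when the last vowel of the stem is a high vowel (*womi*, *vusgu*); -ot when the last vowel of the stem is a non-high vowel (*nurfukfa*, *noze*).
*na* — last vowel /a/ (a non-high vowel) → -ot → *naot*.
Since the last vowel of *wi* is /i/ (a high vowel), it takes -uku, giving *wiuku*.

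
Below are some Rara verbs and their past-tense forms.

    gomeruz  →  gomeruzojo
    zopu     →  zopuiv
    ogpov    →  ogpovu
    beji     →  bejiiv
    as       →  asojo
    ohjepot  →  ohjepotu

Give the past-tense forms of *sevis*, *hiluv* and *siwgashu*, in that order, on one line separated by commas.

The suffix is conditioned by the final sound: -ojo when the stem ends in a sibilant (*gomeruz*, *as*); -u when the stem ends in a non-sibilant consonant (*ogpov*, *ohjepot*); -iv when the stem ends in a vowel (*zopu*, *beji*).
The final sound of *sevis* is /s/, which is a sibilant, so the suffix is -ojo, giving *sevisojo*.
*hiluv*: final sound = /v/, a non-sibilant consonant → -u → *hiluvu*.
*siwgashu* — final sound /u/ (a vowel) → -iv → *siwgashuiv*.

sevisojo, hiluvu, siwgashuiv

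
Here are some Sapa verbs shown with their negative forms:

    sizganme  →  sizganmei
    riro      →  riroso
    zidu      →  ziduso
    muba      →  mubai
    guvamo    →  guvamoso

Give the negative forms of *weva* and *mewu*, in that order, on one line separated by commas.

wevai, mewuso

The suffix is conditioned by the last vowel: -so when the last vowel of the stem is a rounded vowel (*riro*, *zidu*, *guvamo*); -i when the last vowel of the stem is an unrounded vowel (*sizganme*, *muba*).
*weva*: last vowel = /a/, an unrounded vowel → -i → *wevai*.
Since the last vowel of *mewu* is /u/ (a rounded vowel), it takes -so, giving *mewuso*.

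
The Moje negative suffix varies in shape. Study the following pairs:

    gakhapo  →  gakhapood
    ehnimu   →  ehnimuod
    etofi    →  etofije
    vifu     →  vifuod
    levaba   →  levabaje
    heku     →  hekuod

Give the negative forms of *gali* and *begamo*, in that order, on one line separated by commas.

galije, begamood

Looking at the last vowel of each stem: -od when the last vowel of the stem is a rounded vowel (*gakhapo*, *ehnimu*, *vifu*, *heku*); -je when the last vowel of the stem is an unrounded vowel (*etofi*, *levaba*).
Since the last vowel of *gali* is /i/ (an unrounded vowel), it takes -je, giving *galije*.
*begamo*: last vowel = /o/, a rounded vowel → -od → *begamood*.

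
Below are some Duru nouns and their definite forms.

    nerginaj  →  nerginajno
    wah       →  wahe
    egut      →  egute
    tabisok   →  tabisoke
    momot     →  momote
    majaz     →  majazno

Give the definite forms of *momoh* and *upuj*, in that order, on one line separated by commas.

Looking at the final consonant of each stem: -e when the stem ends in a voiceless consonant (*wah*, *egut*, *tabisok*, *momot*); -no when the stem ends in a voiced consonant (*nerginaj*, *majaz*).
*momoh*: final consonant = /h/, voiceless → -e → *momohe*.
Since the final consonant of *upuj* is /j/ (voiced), it takes -no, giving *upujno*.

momohe, upujno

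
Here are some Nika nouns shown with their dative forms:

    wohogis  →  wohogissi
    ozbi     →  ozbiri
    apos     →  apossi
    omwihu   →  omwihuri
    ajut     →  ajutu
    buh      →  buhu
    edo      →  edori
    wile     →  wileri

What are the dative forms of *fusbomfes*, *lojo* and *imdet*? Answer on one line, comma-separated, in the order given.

fusbomfessi, lojori, imdetu

The pattern is sibilance of the final sound: -si when the stem ends in a sibilant (*wohogis*, *apos*); -u when the stem ends in a non-sibilant consonant (*ajut*, *buh*); -ri when the stem ends in a vowel (*ozbi*, *omwihu*, *edo*, *wile*).
Since the final sound of *fusbomfes* is /s/ (a sibilant), it takes -si, giving *fusbomfessi*.
The final sound of *lojo* is /o/, which is a vowel, so the suffix is -ri, giving *lojori*.
Since the final sound of *imdet* is /t/ (a non-sibilant consonant), it takes -u, giving *imdetu*.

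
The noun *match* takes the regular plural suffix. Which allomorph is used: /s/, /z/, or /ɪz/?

The stem *match* ends in a sibilant (/s, z, ʃ, ʒ, tʃ, dʒ/).
The plural suffix surfaces as /ɪz/ after sibilants, /s/ after other voiceless consonants, and /z/ after other voiced sounds.
So the plural -s on *match* is pronounced /ɪz/.

/ɪz/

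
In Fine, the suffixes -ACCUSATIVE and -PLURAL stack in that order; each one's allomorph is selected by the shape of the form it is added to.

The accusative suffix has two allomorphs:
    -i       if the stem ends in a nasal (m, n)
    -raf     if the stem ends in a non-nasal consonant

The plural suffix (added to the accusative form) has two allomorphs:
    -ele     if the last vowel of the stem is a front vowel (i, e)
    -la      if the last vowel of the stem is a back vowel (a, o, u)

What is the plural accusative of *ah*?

ahrafla

The final consonant of *ah* is /h/, which is non-nasal, so the accusative suffix is -raf, giving *ahraf*.
The last vowel of the accusative form *ahraf* is /a/, which is a back vowel, so the plural suffix is -la, giving *ahrafla*.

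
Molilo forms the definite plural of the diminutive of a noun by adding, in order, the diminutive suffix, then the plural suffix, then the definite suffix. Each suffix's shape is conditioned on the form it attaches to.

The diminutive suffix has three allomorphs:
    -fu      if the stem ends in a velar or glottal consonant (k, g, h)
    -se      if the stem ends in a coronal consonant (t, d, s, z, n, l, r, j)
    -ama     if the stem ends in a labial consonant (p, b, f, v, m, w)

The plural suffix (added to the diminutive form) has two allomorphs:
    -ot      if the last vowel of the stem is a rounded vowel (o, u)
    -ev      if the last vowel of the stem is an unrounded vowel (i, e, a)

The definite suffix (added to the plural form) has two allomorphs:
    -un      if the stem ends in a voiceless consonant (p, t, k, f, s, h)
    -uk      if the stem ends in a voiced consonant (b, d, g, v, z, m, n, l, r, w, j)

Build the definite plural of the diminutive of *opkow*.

opkowamaevuk

*opkow* — final consonant /w/ (labial) → -ama → *opkowama*.
Since the last vowel of the diminutive form *opkowama* is /a/ (an unrounded vowel), it takes -ev, giving *opkowamaev*.
The plural form *opkowamaev*: final consonant = /v/, voiced → -uk → *opkowamaevuk*.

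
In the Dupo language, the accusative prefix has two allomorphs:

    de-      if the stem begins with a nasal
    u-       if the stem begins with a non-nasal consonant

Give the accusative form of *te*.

ute

The first consonant of *te* is /t/, which is non-nasal, so the prefix is u-, giving *ute*.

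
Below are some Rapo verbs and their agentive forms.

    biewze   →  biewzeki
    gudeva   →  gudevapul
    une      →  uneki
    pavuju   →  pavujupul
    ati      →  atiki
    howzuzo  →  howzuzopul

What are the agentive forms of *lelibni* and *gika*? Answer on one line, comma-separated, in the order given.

Looking at the last vowel of each stem: -ki when the last vowel of the stem is a front vowel (*biewze*, *une*, *ati*); -pul when the last vowel of the stem is a back vowel (*gudeva*, *pavuju*, *howzuzo*).
*lelibni*: last vowel = /i/, a front vowel → -ki → *lelibniki*.
*gika* — last vowel /a/ (a back vowel) → -pul → *gikapul*.

lelibniki, gikapul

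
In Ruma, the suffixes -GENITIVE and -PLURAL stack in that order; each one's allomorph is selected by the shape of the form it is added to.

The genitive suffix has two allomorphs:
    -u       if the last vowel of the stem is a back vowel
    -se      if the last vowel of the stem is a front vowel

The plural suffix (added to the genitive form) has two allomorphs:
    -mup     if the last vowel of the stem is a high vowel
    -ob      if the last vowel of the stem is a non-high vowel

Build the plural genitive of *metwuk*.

metwukumup

*metwuk*: last vowel = /u/, a back vowel → -u → *metwuku*.
Since the last vowel of the genitive form *metwuku* is /u/ (a high vowel), it takes -mup, giving *metwukumup*.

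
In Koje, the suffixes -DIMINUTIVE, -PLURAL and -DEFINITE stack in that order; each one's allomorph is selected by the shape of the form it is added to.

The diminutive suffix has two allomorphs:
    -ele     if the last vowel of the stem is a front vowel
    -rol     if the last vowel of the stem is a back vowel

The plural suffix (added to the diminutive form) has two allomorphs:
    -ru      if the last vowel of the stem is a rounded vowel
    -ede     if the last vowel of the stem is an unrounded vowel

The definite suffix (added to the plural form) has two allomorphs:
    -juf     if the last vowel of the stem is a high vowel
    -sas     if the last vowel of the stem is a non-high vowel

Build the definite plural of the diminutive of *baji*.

*baji*: last vowel = /i/, a front vowel → -ele → *bajiele*.
The diminutive form *bajiele* — last vowel /e/ (an unrounded vowel) → -ede → *bajieleede*.
The plural form *bajieleede* — last vowel /e/ (a non-high vowel) → -sas → *bajieleedesas*.

bajieleedesas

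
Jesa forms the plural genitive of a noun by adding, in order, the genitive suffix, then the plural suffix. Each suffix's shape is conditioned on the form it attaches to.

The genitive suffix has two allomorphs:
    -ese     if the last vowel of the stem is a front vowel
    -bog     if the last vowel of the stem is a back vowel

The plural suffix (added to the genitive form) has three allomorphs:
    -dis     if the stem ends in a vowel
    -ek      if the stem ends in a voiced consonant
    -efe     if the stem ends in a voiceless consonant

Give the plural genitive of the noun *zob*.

*zob* — last vowel /o/ (a back vowel) → -bog → *zobbog*.
The final sound of the genitive form *zobbog* is /g/, which is a voiced consonant, so the plural suffix is -ek, giving *zobbogek*.

zobbogek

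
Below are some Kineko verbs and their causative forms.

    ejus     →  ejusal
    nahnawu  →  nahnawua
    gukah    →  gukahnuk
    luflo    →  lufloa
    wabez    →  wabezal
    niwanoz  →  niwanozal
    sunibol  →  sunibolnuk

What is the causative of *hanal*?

hanalnuk

The pattern is sibilance of the final sound: -al when the stem ends in a sibilant (*ejus*, *wabez*, *niwanoz*); -nuk when the stem ends in a non-sibilant consonant (*gukah*, *sunibol*); -a when the stem ends in a vowel (*nahnawu*, *luflo*).
*hanal*: final sound = /l/, a non-sibilant consonant → -nuk → *hanalnuk*.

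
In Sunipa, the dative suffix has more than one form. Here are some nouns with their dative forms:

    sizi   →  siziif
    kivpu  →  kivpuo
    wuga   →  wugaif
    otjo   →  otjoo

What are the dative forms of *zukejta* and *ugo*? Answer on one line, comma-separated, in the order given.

zukejtaif, ugoo

The pattern is rounding harmony: -o when the last vowel of the stem is a rounded vowel (*kivpu*, *otjo*); -if when the last vowel of the stem is an unrounded vowel (*sizi*, *wuga*).
*zukejta*: last vowel = /a/, an unrounded vowel → -if → *zukejtaif*.
The last vowel of *ugo* is /o/, which is a rounded vowel, so the suffix is -o, giving *ugoo*.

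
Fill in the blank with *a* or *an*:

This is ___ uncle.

an

The indefinite article is chosen by the initial *sound* of the following word, not its spelling.
*uncle* begins with the sound /ʌ/ (u pronounced /ʌ/) — a vowel sound.
So the article is *an*: This is an uncle.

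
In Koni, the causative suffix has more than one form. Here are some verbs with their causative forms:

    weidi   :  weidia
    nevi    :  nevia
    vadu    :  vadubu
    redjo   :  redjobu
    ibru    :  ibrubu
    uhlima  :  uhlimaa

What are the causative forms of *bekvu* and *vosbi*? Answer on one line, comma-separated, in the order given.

bekvubu, vosbia

Looking at the last vowel of each stem: -bu when the last vowel of the stem is a rounded vowel (*vadu*, *redjo*, *ibru*); -a when the last vowel of the stem is an unrounded vowel (*weidi*, *nevi*, *uhlima*).
Since the last vowel of *bekvu* is /u/ (a rounded vowel), it takes -bu, giving *bekvubu*.
Since the last vowel of *vosbi* is /i/ (an unrounded vowel), it takes -a, giving *vosbia*.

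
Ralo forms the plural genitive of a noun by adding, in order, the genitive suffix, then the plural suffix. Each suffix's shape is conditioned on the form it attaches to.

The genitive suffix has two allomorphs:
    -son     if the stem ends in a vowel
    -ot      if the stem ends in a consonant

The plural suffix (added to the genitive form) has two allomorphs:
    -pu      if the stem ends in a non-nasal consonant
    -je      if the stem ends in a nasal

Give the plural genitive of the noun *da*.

*da*: final sound = /a/, a vowel → -son → *dason*.
The final consonant of the genitive form *dason* is /n/, which is a nasal, so the plural suffix is -je, giving *dasonje*.

dasonje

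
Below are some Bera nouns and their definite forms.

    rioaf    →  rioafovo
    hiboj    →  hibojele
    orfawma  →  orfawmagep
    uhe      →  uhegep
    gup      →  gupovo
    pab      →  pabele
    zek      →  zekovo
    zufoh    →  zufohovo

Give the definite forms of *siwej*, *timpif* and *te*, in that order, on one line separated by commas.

The alternation tracks the final sound of the stem — -ovo when the stem ends in a voiceless consonant (*rioaf*, *gup*, *zek*, *zufoh*); -ele when the stem ends in a voiced consonant (*hiboj*, *pab*); -gep when the stem ends in a vowel (*orfawma*, *uhe*).
*siwej*: final sound = /j/, a voiced consonant → -ele → *siwejele*.
The final sound of *timpif* is /f/, which is a voiceless consonant, so the suffix is -ovo, giving *timpifovo*.
*te* — final sound /e/ (a vowel) → -gep → *tegep*.

siwejele, timpifovo, tegep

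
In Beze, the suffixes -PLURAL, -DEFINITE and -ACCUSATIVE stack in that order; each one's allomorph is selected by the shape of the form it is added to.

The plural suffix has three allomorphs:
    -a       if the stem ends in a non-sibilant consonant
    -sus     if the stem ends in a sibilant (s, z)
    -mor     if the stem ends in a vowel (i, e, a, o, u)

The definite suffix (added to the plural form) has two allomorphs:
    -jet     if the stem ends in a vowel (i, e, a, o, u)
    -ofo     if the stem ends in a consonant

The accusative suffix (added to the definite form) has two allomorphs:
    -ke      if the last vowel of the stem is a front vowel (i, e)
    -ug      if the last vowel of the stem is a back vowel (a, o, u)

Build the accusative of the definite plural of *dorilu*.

dorilumorofoug

Since the final sound of *dorilu* is /u/ (a vowel), it takes -mor, giving *dorilumor*.
The plural form *dorilumor*: final sound = /r/, a consonant → -ofo → *dorilumorofo*.
Since the last vowel of the definite form *dorilumorofo* is /o/ (a back vowel), it takes -ug, giving *dorilumorofoug*.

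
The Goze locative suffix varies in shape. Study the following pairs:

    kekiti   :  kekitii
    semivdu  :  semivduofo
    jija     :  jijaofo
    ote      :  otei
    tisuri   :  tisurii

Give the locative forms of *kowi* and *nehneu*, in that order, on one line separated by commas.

The suffix is conditioned by the last vowel: -i when the last vowel of the stem is a front vowel (*kekiti*, *ote*, *tisuri*); -ofo when the last vowel of the stem is a back vowel (*semivdu*, *jija*).
*kowi*: last vowel = /i/, a front vowel → -i → *kowii*.
*nehneu* — last vowel /u/ (a back vowel) → -ofo → *nehneuofo*.

kowii, nehneuofo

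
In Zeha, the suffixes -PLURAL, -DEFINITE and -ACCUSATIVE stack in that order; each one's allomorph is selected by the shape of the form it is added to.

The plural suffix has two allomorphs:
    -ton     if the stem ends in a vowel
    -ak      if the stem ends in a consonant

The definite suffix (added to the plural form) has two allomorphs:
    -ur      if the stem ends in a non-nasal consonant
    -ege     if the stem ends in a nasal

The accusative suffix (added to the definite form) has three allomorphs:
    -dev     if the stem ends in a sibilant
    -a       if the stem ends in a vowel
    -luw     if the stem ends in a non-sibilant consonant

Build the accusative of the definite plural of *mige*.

*mige*: final sound = /e/, a vowel → -ton → *migeton*.
Since the final consonant of the plural form *migeton* is /n/ (a nasal), it takes -ege, giving *migetonege*.
The definite form *migetonege*: final sound = /e/, a vowel → -a → *migetonegea*.

migetonegea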